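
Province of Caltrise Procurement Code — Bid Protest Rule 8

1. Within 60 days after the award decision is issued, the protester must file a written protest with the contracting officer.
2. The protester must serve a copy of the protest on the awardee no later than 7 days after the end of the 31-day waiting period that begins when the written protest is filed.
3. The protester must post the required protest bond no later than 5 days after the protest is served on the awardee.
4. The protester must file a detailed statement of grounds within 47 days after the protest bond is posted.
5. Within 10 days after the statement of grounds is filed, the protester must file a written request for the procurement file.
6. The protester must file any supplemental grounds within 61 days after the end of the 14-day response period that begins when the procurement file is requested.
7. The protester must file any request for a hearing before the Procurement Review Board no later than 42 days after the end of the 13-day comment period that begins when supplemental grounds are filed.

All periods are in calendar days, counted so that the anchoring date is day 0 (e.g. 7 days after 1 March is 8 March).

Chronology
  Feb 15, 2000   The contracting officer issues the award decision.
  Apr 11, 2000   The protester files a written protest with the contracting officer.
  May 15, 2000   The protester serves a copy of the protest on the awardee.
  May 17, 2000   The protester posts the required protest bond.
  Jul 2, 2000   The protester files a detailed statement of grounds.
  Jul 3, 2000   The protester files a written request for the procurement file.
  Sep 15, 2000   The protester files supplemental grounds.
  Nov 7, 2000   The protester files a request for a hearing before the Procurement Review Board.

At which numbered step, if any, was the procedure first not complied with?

(1) due by Feb 15, 2000 + 60 days = Apr 15, 2000; completed Apr 11, 2000, before the deadline.
(2) due by May 12, 2000 + 7 days = May 19, 2000; completed May 15, 2000, before the deadline.
(3) due by May 15, 2000 + 5 days = May 20, 2000; done May 17, 2000 — timely.
(4) due by May 17, 2000 + 47 days = Jul 3, 2000; completed Jul 2, 2000, before the deadline.
(5) due by Jul 2, 2000 + 10 days = Jul 12, 2000; Jul 3, 2000 is within that limit.
(6) due by Jul 17, 2000 + 61 days = Sep 16, 2000; completed Sep 15, 2000, before the deadline.
(7) due by Sep 28, 2000 + 42 days = Nov 9, 2000; done Nov 7, 2000 — timely.

None — every step was satisfied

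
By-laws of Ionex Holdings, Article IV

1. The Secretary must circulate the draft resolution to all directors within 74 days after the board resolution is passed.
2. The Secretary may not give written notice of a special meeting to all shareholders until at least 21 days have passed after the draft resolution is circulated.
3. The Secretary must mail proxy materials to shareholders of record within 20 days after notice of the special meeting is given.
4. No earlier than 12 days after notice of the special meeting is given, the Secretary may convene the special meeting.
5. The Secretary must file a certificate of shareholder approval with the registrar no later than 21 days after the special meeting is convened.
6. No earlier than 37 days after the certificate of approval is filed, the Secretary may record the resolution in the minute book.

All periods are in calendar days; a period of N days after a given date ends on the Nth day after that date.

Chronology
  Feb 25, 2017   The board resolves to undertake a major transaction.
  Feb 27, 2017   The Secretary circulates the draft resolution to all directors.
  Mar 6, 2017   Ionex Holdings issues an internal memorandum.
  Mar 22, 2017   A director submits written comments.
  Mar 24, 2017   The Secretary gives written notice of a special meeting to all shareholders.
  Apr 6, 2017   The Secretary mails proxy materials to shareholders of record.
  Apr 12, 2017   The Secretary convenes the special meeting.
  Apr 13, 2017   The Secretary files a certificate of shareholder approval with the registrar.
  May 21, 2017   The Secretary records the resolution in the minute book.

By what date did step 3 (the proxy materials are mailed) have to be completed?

Step 3 runs from Mar 24, 2017, when notice of the special meeting is given. 20 days after Mar 24, 2017 is Apr 13, 2017.

Apr 13, 2017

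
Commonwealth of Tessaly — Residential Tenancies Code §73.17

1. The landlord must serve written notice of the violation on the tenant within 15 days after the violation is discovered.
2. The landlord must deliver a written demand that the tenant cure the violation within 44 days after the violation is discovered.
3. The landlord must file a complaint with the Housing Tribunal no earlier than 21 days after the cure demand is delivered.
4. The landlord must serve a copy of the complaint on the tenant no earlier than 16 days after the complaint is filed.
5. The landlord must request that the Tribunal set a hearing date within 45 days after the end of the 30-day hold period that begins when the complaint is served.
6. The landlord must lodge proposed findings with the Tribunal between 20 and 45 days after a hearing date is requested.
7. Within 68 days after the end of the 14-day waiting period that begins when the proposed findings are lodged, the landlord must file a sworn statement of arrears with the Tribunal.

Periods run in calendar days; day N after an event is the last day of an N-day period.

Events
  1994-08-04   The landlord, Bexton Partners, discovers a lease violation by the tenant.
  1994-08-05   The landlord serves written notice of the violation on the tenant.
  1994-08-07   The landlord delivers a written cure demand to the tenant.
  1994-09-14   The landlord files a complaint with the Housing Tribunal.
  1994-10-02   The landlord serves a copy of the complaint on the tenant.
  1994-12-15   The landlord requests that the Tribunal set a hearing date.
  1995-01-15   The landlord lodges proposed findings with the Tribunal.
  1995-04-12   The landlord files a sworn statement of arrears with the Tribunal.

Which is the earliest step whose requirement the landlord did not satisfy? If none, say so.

(1) due by 1994-08-04 + 15 days = 1994-08-19; done 1994-08-05 — timely.
(2) due by 1994-08-04 + 44 days = 1994-09-17; 1994-08-07 is within that limit.
(3) permitted from 1994-08-07 + 21 days = 1994-08-28 onward; done 1994-09-14, after the minimum wait.
(4) permitted from 1994-09-14 + 16 days = 1994-09-30 onward; 1994-10-02 is on or after that date.
(5) due by 1994-11-01 + 45 days = 1994-12-16; completed 1994-12-15, before the deadline.
(6) the permitted window runs from 1994-12-15 + 20 = 1995-01-04 to 1994-12-15 + 45 = 1995-01-29; 1995-01-15 falls inside that range.
(7) due by 1995-01-29 + 68 days = 1995-04-07; not done until 1995-04-12, 5 days after the deadline.

Step 7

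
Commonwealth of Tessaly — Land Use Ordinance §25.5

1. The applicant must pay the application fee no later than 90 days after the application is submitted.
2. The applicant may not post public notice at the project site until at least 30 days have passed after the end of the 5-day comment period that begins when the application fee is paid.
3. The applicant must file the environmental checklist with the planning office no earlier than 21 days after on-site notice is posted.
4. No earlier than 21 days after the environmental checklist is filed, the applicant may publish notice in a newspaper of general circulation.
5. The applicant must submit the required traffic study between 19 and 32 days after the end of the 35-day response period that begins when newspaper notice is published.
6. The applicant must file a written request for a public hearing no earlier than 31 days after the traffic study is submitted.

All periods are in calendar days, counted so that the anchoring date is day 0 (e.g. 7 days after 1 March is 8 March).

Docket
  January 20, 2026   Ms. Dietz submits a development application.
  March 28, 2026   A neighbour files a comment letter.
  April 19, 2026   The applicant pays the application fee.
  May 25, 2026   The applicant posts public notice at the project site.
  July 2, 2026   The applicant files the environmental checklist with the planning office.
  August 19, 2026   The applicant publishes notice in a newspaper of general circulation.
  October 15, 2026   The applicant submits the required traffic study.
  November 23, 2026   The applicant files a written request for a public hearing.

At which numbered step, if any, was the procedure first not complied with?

None — every step was satisfied

Step 1 — counting 90 days from January 20, 2026 (when the application is submitted) gives a deadline of April 20, 2026; completed April 19, 2026, before the deadline.
Step 2 — must wait 30 days from April 24, 2026 (end of the 5-day comment period, which began when the application fee is paid on April 19, 2026), so not before May 24, 2026; done May 25, 2026, after the minimum wait.
Step 3 — must wait 21 days from May 25, 2026 (when on-site notice is posted), so not before June 15, 2026; done July 2, 2026, after the minimum wait.
Step 4 — must wait 21 days from July 2, 2026 (when the environmental checklist is filed), so not before July 23, 2026; August 19, 2026 is on or after that date.
Step 5 — 19 and 32 days from September 23, 2026 (end of the 35-day response period, which began when newspaper notice is published on August 19, 2026) are October 12, 2026 and October 25, 2026 respectively; done October 15, 2026 — within the window.
Step 6 — must wait 31 days from October 15, 2026 (when the traffic study is submitted), so not before November 15, 2026; November 23, 2026 is on or after that date.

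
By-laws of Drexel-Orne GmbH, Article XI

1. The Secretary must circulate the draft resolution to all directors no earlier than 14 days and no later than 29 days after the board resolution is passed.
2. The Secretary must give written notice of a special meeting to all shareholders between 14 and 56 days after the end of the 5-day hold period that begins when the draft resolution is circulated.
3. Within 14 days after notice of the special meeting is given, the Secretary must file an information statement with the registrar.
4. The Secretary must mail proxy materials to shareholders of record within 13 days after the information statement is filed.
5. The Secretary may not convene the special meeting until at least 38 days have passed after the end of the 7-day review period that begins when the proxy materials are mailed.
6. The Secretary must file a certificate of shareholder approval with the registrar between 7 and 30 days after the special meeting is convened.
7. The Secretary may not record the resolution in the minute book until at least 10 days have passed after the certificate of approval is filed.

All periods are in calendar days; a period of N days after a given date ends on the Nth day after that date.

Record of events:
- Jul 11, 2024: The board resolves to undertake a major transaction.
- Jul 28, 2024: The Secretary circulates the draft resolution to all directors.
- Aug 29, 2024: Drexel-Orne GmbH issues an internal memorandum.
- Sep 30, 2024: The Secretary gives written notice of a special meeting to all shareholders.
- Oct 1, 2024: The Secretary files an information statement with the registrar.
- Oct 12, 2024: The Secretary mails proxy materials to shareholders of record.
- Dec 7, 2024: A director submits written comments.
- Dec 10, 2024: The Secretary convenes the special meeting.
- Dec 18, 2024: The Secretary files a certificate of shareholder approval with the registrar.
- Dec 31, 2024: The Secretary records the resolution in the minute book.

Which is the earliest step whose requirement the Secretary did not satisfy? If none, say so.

(1) the permitted window runs from Jul 11, 2024 + 14 = Jul 25, 2024 to Jul 11, 2024 + 29 = Aug 9, 2024; done Jul 28, 2024, which is between those dates.
(2) the permitted window runs from Aug 2, 2024 + 14 = Aug 16, 2024 to Aug 2, 2024 + 56 = Sep 27, 2024; Sep 30, 2024 is 3 days past the end of the window.
That is the first point of non-compliance.

Step 2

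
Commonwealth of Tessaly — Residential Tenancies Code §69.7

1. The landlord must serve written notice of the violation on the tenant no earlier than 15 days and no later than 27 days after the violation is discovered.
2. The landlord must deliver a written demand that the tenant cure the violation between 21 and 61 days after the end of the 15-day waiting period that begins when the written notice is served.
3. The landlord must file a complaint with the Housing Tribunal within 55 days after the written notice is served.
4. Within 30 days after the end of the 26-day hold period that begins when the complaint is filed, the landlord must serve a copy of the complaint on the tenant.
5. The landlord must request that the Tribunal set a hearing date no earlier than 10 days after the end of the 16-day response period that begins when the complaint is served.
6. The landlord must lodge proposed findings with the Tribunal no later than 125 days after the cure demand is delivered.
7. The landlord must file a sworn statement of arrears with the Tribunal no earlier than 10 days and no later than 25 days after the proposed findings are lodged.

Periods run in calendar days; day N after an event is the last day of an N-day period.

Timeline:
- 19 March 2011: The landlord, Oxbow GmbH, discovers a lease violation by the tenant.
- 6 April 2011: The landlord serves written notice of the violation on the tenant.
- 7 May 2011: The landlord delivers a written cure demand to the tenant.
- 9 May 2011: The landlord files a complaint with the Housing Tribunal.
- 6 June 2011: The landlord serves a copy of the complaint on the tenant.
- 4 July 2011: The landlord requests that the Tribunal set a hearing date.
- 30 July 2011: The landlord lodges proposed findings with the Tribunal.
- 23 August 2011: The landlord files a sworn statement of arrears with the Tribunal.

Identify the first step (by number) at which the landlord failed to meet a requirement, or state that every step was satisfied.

Step 1 — 15 and 27 days from 19 March 2011 (when the violation is discovered) are 3 April 2011 and 15 April 2011 respectively; done 6 April 2011 — within the window.
Step 2 — 21 and 61 days from 21 April 2011 (end of the 15-day waiting period, which began when the written notice is served on 6 April 2011) are 12 May 2011 and 21 June 2011 respectively; done 7 May 2011 — 5 days before the window opened.
The analysis stops there.

Step 2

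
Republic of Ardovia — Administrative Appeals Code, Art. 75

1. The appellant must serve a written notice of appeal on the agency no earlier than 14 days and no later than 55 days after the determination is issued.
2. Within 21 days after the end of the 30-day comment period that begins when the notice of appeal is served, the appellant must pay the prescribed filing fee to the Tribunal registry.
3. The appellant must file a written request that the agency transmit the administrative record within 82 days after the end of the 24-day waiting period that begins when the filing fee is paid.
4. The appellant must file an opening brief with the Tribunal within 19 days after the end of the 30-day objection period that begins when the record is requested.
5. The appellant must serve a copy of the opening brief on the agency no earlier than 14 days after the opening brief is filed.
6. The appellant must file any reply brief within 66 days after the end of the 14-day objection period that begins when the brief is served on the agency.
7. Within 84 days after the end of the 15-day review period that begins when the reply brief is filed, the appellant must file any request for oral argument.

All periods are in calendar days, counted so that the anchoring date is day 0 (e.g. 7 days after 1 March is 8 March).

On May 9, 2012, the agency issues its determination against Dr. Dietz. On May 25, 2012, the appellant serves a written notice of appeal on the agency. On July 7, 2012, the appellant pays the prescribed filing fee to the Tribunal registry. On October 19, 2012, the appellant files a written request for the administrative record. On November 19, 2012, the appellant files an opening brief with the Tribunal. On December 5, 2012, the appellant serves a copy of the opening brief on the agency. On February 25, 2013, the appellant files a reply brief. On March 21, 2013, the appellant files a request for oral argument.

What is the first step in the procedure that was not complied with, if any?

Step 1 — 14 and 55 days from May 9, 2012 (when the determination is issued) are May 23, 2012 and July 3, 2012 respectively; done May 25, 2012 — within the window.
Step 2 — counting 21 days from June 24, 2012 (end of the 30-day comment period, which began when the notice of appeal is served on May 25, 2012) gives a deadline of July 15, 2012; completed July 7, 2012, before the deadline.
Step 3 — counting 82 days from July 31, 2012 (end of the 24-day waiting period, which began when the filing fee is paid on July 7, 2012) gives a deadline of October 21, 2012; October 19, 2012 is within that limit.
Step 4 — counting 19 days from November 18, 2012 (end of the 30-day objection period, which began when the record is requested on October 19, 2012) gives a deadline of December 7, 2012; done November 19, 2012 — timely.
Step 5 — must wait 14 days from November 19, 2012 (when the opening brief is filed), so not before December 3, 2012; December 5, 2012 is on or after that date.
Step 6 — counting 66 days from December 19, 2012 (end of the 14-day objection period, which began when the brief is served on the agency on December 5, 2012) gives a deadline of February 23, 2013; done February 25, 2013 — 2 days late.

Step 6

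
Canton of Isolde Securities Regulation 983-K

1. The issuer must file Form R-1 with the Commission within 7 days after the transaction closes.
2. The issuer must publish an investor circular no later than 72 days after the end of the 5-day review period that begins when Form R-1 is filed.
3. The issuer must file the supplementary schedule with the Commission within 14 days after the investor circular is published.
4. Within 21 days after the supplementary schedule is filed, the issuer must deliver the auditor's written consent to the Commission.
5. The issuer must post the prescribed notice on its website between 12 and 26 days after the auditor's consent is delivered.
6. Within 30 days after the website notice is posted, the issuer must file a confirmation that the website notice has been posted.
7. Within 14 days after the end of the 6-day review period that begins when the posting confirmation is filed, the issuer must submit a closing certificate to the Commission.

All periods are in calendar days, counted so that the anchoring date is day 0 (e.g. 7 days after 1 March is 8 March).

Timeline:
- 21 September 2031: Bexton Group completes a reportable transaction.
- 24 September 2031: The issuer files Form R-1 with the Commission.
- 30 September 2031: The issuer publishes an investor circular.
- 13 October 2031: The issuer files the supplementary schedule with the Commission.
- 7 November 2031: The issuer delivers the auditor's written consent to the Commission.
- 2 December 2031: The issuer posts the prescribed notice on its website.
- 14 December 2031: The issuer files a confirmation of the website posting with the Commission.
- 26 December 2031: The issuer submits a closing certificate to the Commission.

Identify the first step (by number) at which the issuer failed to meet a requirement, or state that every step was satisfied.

Step 4

Step 1 — counting 7 days from 21 September 2031 (when the transaction closes) gives a deadline of 28 September 2031; 24 September 2031 is within that limit.
Step 2 — counting 72 days from 29 September 2031 (end of the 5-day review period, which began when Form R-1 is filed on 24 September 2031) gives a deadline of 10 December 2031; 30 September 2031 is within that limit.
Step 3 — counting 14 days from 30 September 2031 (when the investor circular is published) gives a deadline of 14 October 2031; 13 October 2031 is within that limit.
Step 4 — counting 21 days from 13 October 2031 (when the supplementary schedule is filed) gives a deadline of 3 November 2031; 7 November 2031 misses that deadline by 4 days.
The analysis stops there.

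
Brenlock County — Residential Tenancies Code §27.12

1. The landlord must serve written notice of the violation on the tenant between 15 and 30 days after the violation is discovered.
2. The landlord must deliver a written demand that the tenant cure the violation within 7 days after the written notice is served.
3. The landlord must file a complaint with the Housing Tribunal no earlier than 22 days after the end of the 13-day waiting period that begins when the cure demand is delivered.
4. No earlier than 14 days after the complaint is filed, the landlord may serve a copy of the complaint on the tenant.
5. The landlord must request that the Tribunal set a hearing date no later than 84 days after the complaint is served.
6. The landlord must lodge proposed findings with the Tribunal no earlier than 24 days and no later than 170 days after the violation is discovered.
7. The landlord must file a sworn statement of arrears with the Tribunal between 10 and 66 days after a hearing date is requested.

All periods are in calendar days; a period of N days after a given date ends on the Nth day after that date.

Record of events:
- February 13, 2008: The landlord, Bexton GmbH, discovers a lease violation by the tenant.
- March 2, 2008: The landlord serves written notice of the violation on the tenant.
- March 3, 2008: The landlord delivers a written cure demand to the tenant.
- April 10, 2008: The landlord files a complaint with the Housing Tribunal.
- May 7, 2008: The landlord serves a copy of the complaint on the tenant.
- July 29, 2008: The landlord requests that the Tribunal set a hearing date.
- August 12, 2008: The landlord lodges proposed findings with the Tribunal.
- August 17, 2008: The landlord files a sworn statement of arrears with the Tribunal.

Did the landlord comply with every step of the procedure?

Step 1 — 15 and 30 days from February 13, 2008 (when the violation is discovered) are February 28, 2008 and March 14, 2008 respectively; done March 2, 2008, which is between those dates.
Step 2 — counting 7 days from March 2, 2008 (when the written notice is served) gives a deadline of March 9, 2008; completed March 3, 2008, before the deadline.
Step 3 — must wait 22 days from March 16, 2008 (end of the 13-day waiting period, which began when the cure demand is delivered on March 3, 2008), so not before April 7, 2008; done April 10, 2008, after the minimum wait.
Step 4 — must wait 14 days from April 10, 2008 (when the complaint is filed), so not before April 24, 2008; done May 7, 2008 — permitted.
Step 5 — counting 84 days from May 7, 2008 (when the complaint is served) gives a deadline of July 30, 2008; completed July 29, 2008, before the deadline.
Step 6 — 24 and 170 days from February 13, 2008 (when the violation is discovered) are March 8, 2008 and August 1, 2008 respectively; done August 12, 2008 — 11 days after the window closed.

No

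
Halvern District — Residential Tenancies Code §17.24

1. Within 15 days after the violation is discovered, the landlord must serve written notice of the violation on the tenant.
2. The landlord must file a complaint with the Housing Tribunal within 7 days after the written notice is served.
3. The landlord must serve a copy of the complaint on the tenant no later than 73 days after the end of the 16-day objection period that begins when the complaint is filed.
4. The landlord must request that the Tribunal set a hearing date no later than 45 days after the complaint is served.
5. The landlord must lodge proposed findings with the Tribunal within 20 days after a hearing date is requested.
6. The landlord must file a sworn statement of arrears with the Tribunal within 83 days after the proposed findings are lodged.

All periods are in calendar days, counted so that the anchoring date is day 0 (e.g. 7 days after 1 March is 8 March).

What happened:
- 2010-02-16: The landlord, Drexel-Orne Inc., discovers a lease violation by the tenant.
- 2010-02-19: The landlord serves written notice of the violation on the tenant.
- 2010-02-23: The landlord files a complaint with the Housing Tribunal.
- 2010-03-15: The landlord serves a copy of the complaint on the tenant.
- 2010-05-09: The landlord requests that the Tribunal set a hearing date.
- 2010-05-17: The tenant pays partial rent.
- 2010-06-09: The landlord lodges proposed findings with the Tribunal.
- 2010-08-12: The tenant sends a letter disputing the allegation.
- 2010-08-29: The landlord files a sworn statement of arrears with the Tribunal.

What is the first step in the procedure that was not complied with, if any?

Step 4

Step 1: 15 days after 2010-02-16 (when the violation is discovered) is 2010-03-03; done 2010-02-19 — timely.
Step 2: 7 days after 2010-02-19 (when the written notice is served) is 2010-02-26; 2010-02-23 is within that limit.
Step 3: 73 days after 2010-03-11 (end of the 16-day objection period, which began when the complaint is filed on 2010-02-23) is 2010-05-23; completed 2010-03-15, before the deadline.
Step 4: 45 days after 2010-03-15 (when the complaint is served) is 2010-04-29; not done until 2010-05-09, 10 days after the deadline.
Later steps need not be reached.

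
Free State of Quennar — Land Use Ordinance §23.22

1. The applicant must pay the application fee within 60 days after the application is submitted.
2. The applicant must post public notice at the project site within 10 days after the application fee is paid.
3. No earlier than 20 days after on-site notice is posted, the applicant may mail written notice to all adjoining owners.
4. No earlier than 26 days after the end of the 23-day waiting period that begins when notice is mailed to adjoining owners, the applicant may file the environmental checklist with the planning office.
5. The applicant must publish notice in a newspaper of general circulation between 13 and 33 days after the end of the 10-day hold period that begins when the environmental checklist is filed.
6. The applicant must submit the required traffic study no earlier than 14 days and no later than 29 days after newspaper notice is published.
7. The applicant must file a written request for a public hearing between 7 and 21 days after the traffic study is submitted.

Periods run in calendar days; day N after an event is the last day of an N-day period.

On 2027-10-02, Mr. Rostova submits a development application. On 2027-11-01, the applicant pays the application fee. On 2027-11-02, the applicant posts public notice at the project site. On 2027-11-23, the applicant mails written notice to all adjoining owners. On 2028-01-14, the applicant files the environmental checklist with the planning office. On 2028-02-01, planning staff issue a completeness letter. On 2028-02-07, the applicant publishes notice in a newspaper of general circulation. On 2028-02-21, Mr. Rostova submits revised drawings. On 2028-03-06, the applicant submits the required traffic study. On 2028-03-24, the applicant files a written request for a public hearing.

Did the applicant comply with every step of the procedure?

Yes

(1) due by 2027-10-02 + 60 days = 2027-12-01; 2027-11-01 is within that limit.
(2) due by 2027-11-01 + 10 days = 2027-11-11; done 2027-11-02 — timely.
(3) permitted from 2027-11-02 + 20 days = 2027-11-22 onward; done 2027-11-23 — permitted.
(4) permitted from 2027-12-16 + 26 days = 2028-01-11 onward; 2028-01-14 is on or after that date.
(5) the permitted window runs from 2028-01-24 + 13 = 2028-02-06 to 2028-01-24 + 33 = 2028-02-26; 2028-02-07 falls inside that range.
(6) the permitted window runs from 2028-02-07 + 14 = 2028-02-21 to 2028-02-07 + 29 = 2028-03-07; 2028-03-06 falls inside that range.
(7) the permitted window runs from 2028-03-06 + 7 = 2028-03-13 to 2028-03-06 + 21 = 2028-03-27; 2028-03-24 falls inside that range.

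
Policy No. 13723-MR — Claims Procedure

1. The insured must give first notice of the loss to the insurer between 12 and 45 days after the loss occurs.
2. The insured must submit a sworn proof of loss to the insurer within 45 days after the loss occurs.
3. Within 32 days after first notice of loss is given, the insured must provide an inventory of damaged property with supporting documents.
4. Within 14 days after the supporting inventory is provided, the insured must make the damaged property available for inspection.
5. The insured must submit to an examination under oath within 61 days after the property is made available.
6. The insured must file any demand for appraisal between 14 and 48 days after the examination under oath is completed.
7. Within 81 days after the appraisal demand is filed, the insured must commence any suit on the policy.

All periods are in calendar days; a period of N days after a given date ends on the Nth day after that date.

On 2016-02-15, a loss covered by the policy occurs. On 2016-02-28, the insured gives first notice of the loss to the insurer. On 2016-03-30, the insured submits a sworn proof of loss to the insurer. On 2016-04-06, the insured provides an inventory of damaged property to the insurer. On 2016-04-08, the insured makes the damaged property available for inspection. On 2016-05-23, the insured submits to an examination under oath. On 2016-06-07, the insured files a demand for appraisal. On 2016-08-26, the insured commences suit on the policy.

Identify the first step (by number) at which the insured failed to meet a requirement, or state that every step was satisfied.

Step 3

Step 1 — 12 and 45 days from 2016-02-15 (when the loss occurs) are 2016-02-27 and 2016-03-31 respectively; 2016-02-28 falls inside that range.
Step 2 — counting 45 days from 2016-02-15 (when the loss occurs) gives a deadline of 2016-03-31; 2016-03-30 is within that limit.
Step 3 — counting 32 days from 2016-02-28 (when first notice of loss is given) gives a deadline of 2016-03-31; not done until 2016-04-06, 6 days after the deadline.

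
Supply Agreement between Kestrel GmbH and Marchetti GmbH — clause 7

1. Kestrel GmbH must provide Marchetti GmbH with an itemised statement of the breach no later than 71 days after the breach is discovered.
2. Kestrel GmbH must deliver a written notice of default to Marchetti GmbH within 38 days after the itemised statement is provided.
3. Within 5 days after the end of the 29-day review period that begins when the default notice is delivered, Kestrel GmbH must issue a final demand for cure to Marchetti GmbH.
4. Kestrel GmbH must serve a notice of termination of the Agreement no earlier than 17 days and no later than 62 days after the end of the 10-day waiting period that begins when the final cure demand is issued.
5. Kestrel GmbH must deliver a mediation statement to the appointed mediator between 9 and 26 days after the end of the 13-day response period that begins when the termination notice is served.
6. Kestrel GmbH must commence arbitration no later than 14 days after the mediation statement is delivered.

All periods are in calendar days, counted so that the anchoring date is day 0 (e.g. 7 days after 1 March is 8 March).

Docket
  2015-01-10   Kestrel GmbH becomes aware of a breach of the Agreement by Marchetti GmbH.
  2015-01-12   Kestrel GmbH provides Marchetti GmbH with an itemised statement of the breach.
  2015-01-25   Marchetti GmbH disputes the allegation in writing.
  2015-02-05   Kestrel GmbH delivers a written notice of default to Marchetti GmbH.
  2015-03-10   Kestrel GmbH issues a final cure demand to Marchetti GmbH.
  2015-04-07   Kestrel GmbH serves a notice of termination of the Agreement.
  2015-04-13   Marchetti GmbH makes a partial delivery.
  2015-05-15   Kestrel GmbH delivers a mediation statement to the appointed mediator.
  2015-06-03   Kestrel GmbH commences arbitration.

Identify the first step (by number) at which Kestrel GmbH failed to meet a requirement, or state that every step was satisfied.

(1) due by 2015-01-10 + 71 days = 2015-03-22; done 2015-01-12 — timely.
(2) due by 2015-01-12 + 38 days = 2015-02-19; completed 2015-02-05, before the deadline.
(3) due by 2015-03-06 + 5 days = 2015-03-11; 2015-03-10 is within that limit.
(4) the permitted window runs from 2015-03-20 + 17 = 2015-04-06 to 2015-03-20 + 62 = 2015-05-21; 2015-04-07 falls inside that range.
(5) the permitted window runs from 2015-04-20 + 9 = 2015-04-29 to 2015-04-20 + 26 = 2015-05-16; done 2015-05-15, which is between those dates.
(6) due by 2015-05-15 + 14 days = 2015-05-29; done 2015-06-03 — 5 days late.

Step 6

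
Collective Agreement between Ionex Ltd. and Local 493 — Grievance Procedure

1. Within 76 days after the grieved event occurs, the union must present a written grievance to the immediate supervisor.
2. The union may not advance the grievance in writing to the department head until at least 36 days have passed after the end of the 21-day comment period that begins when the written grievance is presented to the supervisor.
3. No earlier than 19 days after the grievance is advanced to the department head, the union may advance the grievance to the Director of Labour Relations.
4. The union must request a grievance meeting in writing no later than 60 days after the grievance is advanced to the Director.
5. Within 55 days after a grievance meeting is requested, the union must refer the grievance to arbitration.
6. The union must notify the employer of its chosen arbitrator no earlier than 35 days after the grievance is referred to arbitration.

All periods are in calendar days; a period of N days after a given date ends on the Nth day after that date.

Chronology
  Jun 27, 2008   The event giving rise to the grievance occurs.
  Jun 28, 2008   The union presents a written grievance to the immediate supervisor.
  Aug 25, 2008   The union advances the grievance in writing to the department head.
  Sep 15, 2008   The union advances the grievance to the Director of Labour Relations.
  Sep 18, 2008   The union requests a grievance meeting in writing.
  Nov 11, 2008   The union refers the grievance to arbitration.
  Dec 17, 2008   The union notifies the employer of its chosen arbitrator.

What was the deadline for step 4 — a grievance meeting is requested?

Nov 14, 2008

Step 4 runs from Sep 15, 2008, when the grievance is advanced to the Director. 60 days after Sep 15, 2008 is Nov 14, 2008.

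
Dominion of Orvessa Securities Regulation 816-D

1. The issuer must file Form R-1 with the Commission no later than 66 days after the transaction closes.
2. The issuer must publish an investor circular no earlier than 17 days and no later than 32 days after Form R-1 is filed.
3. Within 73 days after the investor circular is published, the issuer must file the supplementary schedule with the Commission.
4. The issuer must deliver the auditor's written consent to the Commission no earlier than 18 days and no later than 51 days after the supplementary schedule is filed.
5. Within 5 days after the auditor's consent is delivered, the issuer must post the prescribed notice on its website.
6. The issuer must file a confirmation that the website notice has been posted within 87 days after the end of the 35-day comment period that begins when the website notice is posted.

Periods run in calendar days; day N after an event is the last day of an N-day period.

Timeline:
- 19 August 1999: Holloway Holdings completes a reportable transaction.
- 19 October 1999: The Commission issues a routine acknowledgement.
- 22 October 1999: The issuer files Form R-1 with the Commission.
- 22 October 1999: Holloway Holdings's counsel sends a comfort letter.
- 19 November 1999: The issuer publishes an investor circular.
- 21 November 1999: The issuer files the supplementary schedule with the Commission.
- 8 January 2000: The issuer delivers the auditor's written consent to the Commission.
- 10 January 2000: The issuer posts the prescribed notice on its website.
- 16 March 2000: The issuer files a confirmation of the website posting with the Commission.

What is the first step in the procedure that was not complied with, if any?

Step 1: 66 days after 19 August 1999 (when the transaction closes) is 24 October 1999; completed 22 October 1999, before the deadline.
Step 2: the window is 17–32 days after 22 October 1999 (when Form R-1 is filed), so 8 November 1999 through 23 November 1999; done 19 November 1999 — within the window.
Step 3: 73 days after 19 November 1999 (when the investor circular is published) is 31 January 2000; completed 21 November 1999, before the deadline.
Step 4: the window is 18–51 days after 21 November 1999 (when the supplementary schedule is filed), so 9 December 1999 through 11 January 2000; done 8 January 2000, which is between those dates.
Step 5: 5 days after 8 January 2000 (when the auditor's consent is delivered) is 13 January 2000; 10 January 2000 is within that limit.
Step 6: 87 days after 14 February 2000 (end of the 35-day comment period, which began when the website notice is posted on 10 January 2000) is 11 May 2000; 16 March 2000 is within that limit.

None — every step was satisfied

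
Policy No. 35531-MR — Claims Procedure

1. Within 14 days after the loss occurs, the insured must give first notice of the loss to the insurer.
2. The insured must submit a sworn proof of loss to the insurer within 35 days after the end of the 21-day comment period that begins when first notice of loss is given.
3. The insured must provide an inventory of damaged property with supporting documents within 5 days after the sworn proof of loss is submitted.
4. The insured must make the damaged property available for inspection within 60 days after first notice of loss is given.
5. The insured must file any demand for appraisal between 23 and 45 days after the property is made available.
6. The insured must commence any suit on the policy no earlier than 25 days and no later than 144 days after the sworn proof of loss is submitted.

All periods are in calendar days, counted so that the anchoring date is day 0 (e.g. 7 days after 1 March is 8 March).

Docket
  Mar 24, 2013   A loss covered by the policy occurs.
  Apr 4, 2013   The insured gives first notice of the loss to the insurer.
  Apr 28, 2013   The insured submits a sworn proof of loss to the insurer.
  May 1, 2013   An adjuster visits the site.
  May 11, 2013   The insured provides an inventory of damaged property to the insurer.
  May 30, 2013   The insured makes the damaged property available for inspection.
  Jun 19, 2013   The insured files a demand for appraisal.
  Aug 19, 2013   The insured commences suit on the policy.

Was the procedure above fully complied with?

No

Step 1 — counting 14 days from Mar 24, 2013 (when the loss occurs) gives a deadline of Apr 7, 2013; done Apr 4, 2013 — timely.
Step 2 — counting 35 days from Apr 25, 2013 (end of the 21-day comment period, which began when first notice of loss is given on Apr 4, 2013) gives a deadline of May 30, 2013; done Apr 28, 2013 — timely.
Step 3 — counting 5 days from Apr 28, 2013 (when the sworn proof of loss is submitted) gives a deadline of May 3, 2013; not done until May 11, 2013, 8 days after the deadline.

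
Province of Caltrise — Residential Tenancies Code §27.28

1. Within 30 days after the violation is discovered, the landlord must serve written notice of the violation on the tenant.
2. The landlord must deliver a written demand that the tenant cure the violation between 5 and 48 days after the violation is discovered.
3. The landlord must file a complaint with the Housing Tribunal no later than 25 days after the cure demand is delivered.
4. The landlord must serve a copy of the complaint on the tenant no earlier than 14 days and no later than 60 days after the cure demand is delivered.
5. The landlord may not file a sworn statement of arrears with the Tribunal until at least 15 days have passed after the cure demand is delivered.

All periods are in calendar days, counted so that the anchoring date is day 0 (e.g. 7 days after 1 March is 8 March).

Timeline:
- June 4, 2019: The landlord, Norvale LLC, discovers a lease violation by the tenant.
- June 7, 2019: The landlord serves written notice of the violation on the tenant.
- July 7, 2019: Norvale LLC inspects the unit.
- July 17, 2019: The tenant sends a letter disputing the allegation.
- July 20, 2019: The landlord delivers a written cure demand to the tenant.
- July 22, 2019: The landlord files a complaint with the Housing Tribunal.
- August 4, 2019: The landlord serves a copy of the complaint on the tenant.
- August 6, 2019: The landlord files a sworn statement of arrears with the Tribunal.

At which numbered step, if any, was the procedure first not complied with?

(1) due by June 4, 2019 + 30 days = July 4, 2019; June 7, 2019 is within that limit.
(2) the permitted window runs from June 4, 2019 + 5 = June 9, 2019 to June 4, 2019 + 48 = July 22, 2019; done July 20, 2019, which is between those dates.
(3) due by July 20, 2019 + 25 days = August 14, 2019; July 22, 2019 is within that limit.
(4) the permitted window runs from July 20, 2019 + 14 = August 3, 2019 to July 20, 2019 + 60 = September 18, 2019; done August 4, 2019 — within the window.
(5) permitted from July 20, 2019 + 15 days = August 4, 2019 onward; done August 6, 2019, after the minimum wait.

None — every step was satisfied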